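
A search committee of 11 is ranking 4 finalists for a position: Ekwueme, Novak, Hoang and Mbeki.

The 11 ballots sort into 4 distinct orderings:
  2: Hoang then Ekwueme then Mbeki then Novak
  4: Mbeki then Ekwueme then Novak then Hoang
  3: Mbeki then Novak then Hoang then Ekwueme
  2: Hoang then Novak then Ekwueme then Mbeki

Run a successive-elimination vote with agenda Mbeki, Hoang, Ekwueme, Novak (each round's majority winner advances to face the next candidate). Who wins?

Round 1: Mbeki vs Hoang — 7–4, Mbeki advances.
Round 2: Mbeki vs Ekwueme — 7–4, Mbeki advances.
Round 3: Mbeki vs Novak — 9–2, Mbeki advances.
Mbeki survives the agenda.

Mbeki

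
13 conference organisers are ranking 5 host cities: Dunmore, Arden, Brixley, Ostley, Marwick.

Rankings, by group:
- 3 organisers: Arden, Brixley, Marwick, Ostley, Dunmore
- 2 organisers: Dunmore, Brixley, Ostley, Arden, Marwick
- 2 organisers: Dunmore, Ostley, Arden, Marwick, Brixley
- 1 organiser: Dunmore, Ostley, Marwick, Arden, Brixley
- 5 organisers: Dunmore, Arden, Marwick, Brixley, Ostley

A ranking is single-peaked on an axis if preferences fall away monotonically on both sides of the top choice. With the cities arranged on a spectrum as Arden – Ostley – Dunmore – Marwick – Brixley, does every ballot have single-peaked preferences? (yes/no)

no

Axis positions: Arden=1, Ostley=2, Dunmore=3, Marwick=4, Brixley=5.
Group 1: ranking walks positions 1-5-4-2-3; Brixley is ranked above Ostley even though Ostley lies between Brixley and the peak Arden on the axis — preferences dip and rise again. Not single-peaked.
Group 2: ranking walks positions 3-5-2-1-4; Brixley is ranked above Marwick even though Marwick lies between Brixley and the peak Dunmore on the axis — preferences dip and rise again. Not single-peaked.
Group 3 (peak Dunmore at position 3): ranking walks positions 3-2-1-4-5, expanding outward from the peak — single-peaked.
Group 4 (peak Dunmore at position 3): ranking walks positions 3-2-4-1-5, expanding outward from the peak — single-peaked.
Group 5: ranking walks positions 3-1-4-5-2; Arden is ranked above Ostley even though Ostley lies between Arden and the peak Dunmore on the axis — preferences dip and rise again. Not single-peaked.
Group 1 violates single-peakedness, so the profile is not single-peaked on this axis.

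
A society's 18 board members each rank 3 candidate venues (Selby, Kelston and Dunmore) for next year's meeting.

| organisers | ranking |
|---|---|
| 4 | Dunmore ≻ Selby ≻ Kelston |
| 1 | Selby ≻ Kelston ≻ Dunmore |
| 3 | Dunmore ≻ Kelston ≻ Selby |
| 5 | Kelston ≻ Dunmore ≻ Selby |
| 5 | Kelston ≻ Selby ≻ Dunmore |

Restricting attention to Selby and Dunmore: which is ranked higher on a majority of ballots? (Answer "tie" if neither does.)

Dunmore

Ballots ranking Selby above Dunmore: 1 + 5 = 6.
Ballots ranking Dunmore above Selby: 18 − 6 = 12.
Dunmore wins the head-to-head 12–6.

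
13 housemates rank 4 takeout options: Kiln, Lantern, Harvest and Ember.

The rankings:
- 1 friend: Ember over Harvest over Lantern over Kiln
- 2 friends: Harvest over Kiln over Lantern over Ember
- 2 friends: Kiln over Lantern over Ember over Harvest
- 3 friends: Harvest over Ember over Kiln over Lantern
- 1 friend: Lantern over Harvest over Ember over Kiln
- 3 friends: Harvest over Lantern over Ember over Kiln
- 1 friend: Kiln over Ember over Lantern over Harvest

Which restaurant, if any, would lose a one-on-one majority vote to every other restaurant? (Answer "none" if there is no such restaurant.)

Pairwise majorities:
Kiln vs Lantern: Kiln wins 8–5.
Kiln vs Harvest: Harvest, 10–3.
Kiln vs Ember: 2+2+1 = 5 for Kiln, 8 for Ember — Ember by 8–5.
Lantern vs Harvest: Lantern preferred on 2+1+1 = 4 ballots; Harvest wins 9–4.
Lantern vs Ember: Lantern wins 8–5.
Harvest vs Ember: Harvest wins 9–4.
No restaurant is winless: Kiln beats Lantern; Lantern beats Ember; Harvest beats Kiln; Ember beats Kiln. There is no Condorcet loser.

none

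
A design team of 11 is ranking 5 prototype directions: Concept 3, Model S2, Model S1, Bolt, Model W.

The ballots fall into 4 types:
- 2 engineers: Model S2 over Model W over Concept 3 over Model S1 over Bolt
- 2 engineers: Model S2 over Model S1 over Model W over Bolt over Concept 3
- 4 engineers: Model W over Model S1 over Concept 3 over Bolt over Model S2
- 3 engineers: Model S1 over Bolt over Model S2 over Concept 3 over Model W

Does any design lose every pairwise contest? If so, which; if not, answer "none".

none

Head-to-head results (11 engineers):
Concept 3 vs Model S2: Concept 3 is ranked higher on 4 ballots, Model S2 on 7. Model S2 wins 7–4.
Concept 3 vs Model S1: Model S1 wins 9–2.
Concept 3 vs Bolt: Concept 3 wins 6–5.
Concept 3 vs Model W: Model W, 8–3.
Model S2 vs Model S1: 4 to 7, Model S1.
Model S2 vs Bolt: Bolt, 7–4.
Model S2 vs Model W: 2+2+3 = 7 for Model S2, 4 for Model W — Model S2 by 7–4.
Model S1 vs Bolt: Model S1 preferred on 2+2+4+3 = 11 ballots; Model S1 wins 11–0.
Model S1 vs Model W: Model S1 is ranked higher on 2+3 = 5 ballots, Model W on 6. Model W wins 6–5.
Bolt vs Model W: 3 for Bolt, 8 for Model W — Model W by 8–3.
Each design has at least one pairwise win (Concept 3 beats Bolt; Model S2 beats Concept 3; Model S1 beats Concept 3; Bolt beats Model S2; Model W beats Concept 3) — no Condorcet loser.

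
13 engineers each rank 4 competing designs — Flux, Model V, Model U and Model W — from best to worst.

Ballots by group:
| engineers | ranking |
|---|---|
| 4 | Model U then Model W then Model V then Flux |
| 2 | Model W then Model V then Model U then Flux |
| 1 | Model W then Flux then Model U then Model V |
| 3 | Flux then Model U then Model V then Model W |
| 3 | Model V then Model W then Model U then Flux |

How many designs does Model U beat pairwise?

3

Model U against each rival (13 engineers):
Model U vs Flux: 4+2+3 = 9 for Model U, 4 for Flux — Model U by 9–4.
Model U vs Model V: 8 to 5, Model U.
Model U vs Model W: Model U, 7–6.
Model U beats Flux, Model V, Model W — 3 pairwise wins.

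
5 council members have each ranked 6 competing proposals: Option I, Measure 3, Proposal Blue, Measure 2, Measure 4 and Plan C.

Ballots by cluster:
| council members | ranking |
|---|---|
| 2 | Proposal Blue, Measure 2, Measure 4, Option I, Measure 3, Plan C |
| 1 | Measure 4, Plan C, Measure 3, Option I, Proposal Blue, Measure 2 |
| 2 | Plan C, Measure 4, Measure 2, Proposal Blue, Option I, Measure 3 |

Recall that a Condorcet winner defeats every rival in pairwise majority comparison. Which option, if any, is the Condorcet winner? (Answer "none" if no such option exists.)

Head-to-head results (5 council members):
Option I vs Measure 3: Option I wins 4–1.
Option I vs Proposal Blue: Proposal Blue wins 4–1.
Option I vs Measure 2: Measure 2, 4–1.
Option I–Measure 4: Measure 4 5–0.
Option I vs Plan C: Plan C wins 3–2.
Measure 3 vs Proposal Blue: Proposal Blue, 4–1.
Measure 3–Measure 2: Measure 2 4–1.
Measure 3 vs Measure 4: Measure 4 wins 5–0.
Measure 3–Plan C: Plan C 3–2.
Proposal Blue vs Measure 2: Proposal Blue wins 3–2.
Proposal Blue vs Measure 4: Measure 4 wins 3–2.
Proposal Blue vs Plan C: Plan C wins 3–2.
Measure 2 vs Measure 4: Measure 4 wins 3–2.
Measure 2 vs Plan C: Plan C wins 3–2.
Measure 4–Plan C: Measure 4 3–2.
Measure 4 wins every pairwise contest, so Measure 4 is the Condorcet winner.

Measure 4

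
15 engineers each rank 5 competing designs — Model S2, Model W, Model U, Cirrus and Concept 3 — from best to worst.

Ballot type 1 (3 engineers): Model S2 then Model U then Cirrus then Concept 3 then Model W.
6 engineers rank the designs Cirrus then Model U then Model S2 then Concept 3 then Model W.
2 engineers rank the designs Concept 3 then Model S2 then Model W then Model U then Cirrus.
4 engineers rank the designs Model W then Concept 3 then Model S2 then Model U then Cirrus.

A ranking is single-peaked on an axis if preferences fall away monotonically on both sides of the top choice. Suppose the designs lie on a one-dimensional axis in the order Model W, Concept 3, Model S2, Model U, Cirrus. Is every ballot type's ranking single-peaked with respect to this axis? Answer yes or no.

yes

Axis positions: Model W=1, Concept 3=2, Model S2=3, Model U=4, Cirrus=5.
Ballot type 1 (peak Model S2 at position 3): ranking walks positions 3-4-5-2-1, expanding outward from the peak — single-peaked.
Ballot type 2 (peak Cirrus at position 5): ranking walks positions 5-4-3-2-1, expanding outward from the peak — single-peaked.
Ballot type 3 (peak Concept 3 at position 2): ranking walks positions 2-3-1-4-5, expanding outward from the peak — single-peaked.
Ballot type 4 (peak Model W at position 1): ranking walks positions 1-2-3-4-5, expanding outward from the peak — single-peaked.
Every ranking is single-peaked on this axis.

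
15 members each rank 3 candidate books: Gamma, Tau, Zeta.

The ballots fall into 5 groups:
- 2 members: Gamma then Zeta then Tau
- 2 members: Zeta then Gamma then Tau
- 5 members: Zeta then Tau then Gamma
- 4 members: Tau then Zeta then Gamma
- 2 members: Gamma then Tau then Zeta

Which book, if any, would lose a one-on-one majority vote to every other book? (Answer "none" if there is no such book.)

Gamma

Pairwise majorities:
Gamma vs Tau: 2+2+2 = 6 for Gamma, 9 for Tau — Tau by 9–6.
Gamma vs Zeta: Zeta wins 11–4.
Tau vs Zeta: Zeta wins 9–6.
Only Gamma has no wins; Gamma is the Condorcet loser.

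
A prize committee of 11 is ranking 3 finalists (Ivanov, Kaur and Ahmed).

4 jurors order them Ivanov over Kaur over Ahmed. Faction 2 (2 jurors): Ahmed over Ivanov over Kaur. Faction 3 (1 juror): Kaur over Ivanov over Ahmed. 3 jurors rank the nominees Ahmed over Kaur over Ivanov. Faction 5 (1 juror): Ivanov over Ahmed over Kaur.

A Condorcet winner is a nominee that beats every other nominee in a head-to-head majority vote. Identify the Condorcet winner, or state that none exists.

Check each pair by majority over 11 ballots:
Ivanov vs Kaur: Ivanov is ranked higher on 4+2+1 = 7 ballots, Kaur on 4. Ivanov wins 7–4.
Ivanov vs Ahmed: Ivanov is ranked higher on 4+1+1 = 6 ballots, Ahmed on 5. Ivanov wins 6–5.
Kaur vs Ahmed: Kaur preferred on 4+1 = 5 ballots; Ahmed wins 6–5.
Ivanov wins every pairwise contest, so Ivanov is the Condorcet winner.

Ivanov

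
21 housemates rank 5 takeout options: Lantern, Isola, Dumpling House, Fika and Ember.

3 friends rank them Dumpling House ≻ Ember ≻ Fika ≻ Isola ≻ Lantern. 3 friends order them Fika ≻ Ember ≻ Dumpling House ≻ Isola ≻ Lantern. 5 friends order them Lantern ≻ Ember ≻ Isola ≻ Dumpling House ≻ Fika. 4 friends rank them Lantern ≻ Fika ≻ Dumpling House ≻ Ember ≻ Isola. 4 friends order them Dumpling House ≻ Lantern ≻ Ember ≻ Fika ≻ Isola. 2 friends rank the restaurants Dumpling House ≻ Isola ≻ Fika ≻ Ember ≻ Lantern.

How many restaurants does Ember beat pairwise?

2

Ember against each rival (21 friends):
Ember vs Lantern: Ember preferred on 3+3+2 = 8 ballots; Lantern wins 13–8.
Ember vs Isola: Ember, 19–2.
Ember–Dumpling House: Dumpling House 13–8.
Ember vs Fika: 3+5+4 = 12 for Ember, 9 for Fika — Ember by 12–9.
Ember beats Isola, Fika; loses to Lantern, Dumpling House — 2 pairwise wins.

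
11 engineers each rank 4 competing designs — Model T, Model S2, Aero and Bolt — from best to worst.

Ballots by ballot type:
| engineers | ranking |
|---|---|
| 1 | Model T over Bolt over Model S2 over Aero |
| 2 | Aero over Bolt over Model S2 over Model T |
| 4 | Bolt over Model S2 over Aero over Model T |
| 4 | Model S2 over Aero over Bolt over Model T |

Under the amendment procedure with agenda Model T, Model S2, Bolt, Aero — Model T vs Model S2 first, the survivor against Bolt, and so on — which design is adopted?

Aero

Round 1: Model T vs Model S2 — 1–10, Model S2 advances.
Round 2: Model S2 vs Bolt — 4–7, Bolt advances.
Round 3: Bolt vs Aero — 5–6, Aero advances.
Aero survives the agenda.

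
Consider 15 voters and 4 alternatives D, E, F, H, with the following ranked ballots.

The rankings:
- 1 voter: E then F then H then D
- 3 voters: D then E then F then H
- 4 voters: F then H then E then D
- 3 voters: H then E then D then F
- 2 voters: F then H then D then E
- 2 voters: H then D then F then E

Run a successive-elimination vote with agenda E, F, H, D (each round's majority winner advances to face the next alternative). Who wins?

D

Round 1: E vs F — 7–8, F advances.
Round 2: F vs H — 10–5, F advances.
Round 3: F vs D — 7–8, D advances.
The agenda winner is D.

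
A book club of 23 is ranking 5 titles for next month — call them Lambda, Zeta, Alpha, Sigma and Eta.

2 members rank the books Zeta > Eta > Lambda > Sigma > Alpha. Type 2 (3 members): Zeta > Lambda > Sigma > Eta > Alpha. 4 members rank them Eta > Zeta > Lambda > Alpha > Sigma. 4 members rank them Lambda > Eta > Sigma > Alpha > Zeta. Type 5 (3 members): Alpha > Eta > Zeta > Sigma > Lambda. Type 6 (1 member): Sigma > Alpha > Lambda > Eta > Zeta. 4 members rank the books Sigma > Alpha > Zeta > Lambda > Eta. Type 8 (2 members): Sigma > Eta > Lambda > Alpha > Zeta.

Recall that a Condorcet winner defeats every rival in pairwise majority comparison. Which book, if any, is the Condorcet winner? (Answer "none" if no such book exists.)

none

Head-to-head results (23 members):
Lambda vs Zeta: Zeta, 16–7.
Lambda vs Alpha: Lambda wins 15–8.
Lambda vs Sigma: Lambda, 13–10.
Lambda vs Eta: Lambda, 12–11.
Zeta vs Alpha: Alpha, 14–9.
Zeta–Sigma: Zeta 12–11.
Zeta vs Eta: Eta, 14–9.
Alpha–Sigma: Sigma 16–7.
Alpha vs Eta: Eta wins 15–8.
Sigma–Eta: Eta 13–10.
No book is unbeaten: Lambda loses to Zeta; Zeta loses to Alpha; Alpha loses to Lambda; Sigma loses to Lambda; Eta loses to Lambda. In particular Lambda > Alpha > Zeta > Lambda is a majority cycle — no Condorcet winner exists.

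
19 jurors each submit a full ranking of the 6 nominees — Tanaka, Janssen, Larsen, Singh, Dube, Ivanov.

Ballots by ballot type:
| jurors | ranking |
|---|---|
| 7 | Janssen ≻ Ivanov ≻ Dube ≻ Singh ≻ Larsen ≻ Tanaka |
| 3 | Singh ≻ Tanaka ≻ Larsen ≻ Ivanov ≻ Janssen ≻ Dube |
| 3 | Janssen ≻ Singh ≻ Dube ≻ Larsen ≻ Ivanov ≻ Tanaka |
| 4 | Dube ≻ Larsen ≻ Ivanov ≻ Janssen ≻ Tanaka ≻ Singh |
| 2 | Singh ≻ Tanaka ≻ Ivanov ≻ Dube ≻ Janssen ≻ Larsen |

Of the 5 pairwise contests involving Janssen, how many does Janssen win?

Janssen against each rival (19 jurors):
Janssen vs Tanaka: Janssen wins 14–5.
Janssen vs Larsen: Janssen wins 12–7.
Janssen–Singh: Janssen 14–5.
Janssen vs Dube: Janssen, 13–6.
Janssen vs Ivanov: Janssen wins 10–9.
Janssen beats Tanaka, Larsen, Singh, Dube, Ivanov — 5 pairwise wins.

5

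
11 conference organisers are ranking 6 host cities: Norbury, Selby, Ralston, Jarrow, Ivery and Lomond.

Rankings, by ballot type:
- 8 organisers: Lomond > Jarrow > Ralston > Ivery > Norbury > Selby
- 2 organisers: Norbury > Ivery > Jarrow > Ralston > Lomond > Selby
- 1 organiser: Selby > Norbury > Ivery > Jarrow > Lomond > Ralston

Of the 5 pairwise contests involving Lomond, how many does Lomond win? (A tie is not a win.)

Lomond against each rival (11 organisers):
Lomond vs Norbury: Lomond is ranked higher on 8 ballots, Norbury on 3. Lomond wins 8–3.
Lomond vs Selby: Lomond, 10–1.
Lomond vs Ralston: Lomond wins 9–2.
Lomond–Jarrow: Lomond 8–3.
Lomond vs Ivery: Lomond, 8–3.
Lomond beats Norbury, Selby, Ralston, Jarrow, Ivery — 5 pairwise wins.

5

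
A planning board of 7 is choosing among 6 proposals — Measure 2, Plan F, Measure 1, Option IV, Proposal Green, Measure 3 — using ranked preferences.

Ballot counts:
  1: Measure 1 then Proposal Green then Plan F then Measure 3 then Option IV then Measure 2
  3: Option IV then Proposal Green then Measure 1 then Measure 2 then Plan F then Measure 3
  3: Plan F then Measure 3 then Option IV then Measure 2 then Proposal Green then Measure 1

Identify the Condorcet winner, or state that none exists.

Head-to-head results (7 council members):
Measure 2–Plan F: Plan F 4–3.
Measure 2 vs Measure 1: Measure 1 wins 4–3.
Measure 2 vs Option IV: 0 to 7, Option IV.
Measure 2 vs Proposal Green: Proposal Green, 4–3.
Measure 2–Measure 3: Measure 3 4–3.
Plan F vs Measure 1: Measure 1, 4–3.
Plan F vs Option IV: Plan F preferred on 1+3 = 4 ballots; Plan F wins 4–3.
Plan F vs Proposal Green: Plan F preferred on 3 ballots; Proposal Green wins 4–3.
Plan F vs Measure 3: 1+3+3 = 7 for Plan F, 0 for Measure 3 — Plan F by 7–0.
Measure 1–Option IV: Option IV 6–1.
Measure 1 vs Proposal Green: Proposal Green, 6–1.
Measure 1 vs Measure 3: Measure 1 preferred on 1+3 = 4 ballots; Measure 1 wins 4–3.
Option IV vs Proposal Green: Option IV wins 6–1.
Option IV vs Measure 3: 3 for Option IV, 4 for Measure 3 — Measure 3 by 4–3.
Proposal Green–Measure 3: Proposal Green 4–3.
Each option drops at least one matchup (Measure 2 loses to Plan F; Plan F loses to Measure 1; Measure 1 loses to Option IV; Option IV loses to Plan F; Proposal Green loses to Option IV; Measure 3 loses to Plan F); the cycle Plan F beats Option IV beats Measure 1 beats Plan F rules out a Condorcet winner.

none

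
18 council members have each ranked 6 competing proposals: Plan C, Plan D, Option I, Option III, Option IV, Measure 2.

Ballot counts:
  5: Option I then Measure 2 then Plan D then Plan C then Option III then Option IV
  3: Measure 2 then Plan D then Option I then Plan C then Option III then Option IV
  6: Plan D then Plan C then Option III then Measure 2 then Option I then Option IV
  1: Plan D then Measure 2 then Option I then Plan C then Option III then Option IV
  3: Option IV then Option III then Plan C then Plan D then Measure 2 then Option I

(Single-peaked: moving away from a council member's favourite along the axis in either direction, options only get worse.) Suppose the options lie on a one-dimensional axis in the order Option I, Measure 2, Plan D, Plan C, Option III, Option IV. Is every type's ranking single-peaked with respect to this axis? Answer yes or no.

yes

Axis positions: Option I=1, Measure 2=2, Plan D=3, Plan C=4, Option III=5, Option IV=6.
Type 1 (peak Option I at position 1): ranking walks positions 1-2-3-4-5-6, expanding outward from the peak — single-peaked.
Type 2 (peak Measure 2 at position 2): ranking walks positions 2-3-1-4-5-6, expanding outward from the peak — single-peaked.
Type 3 (peak Plan D at position 3): ranking walks positions 3-4-5-2-1-6, expanding outward from the peak — single-peaked.
Type 4 (peak Plan D at position 3): ranking walks positions 3-2-1-4-5-6, expanding outward from the peak — single-peaked.
Type 5 (peak Option IV at position 6): ranking walks positions 6-5-4-3-2-1, expanding outward from the peak — single-peaked.
Every ranking is single-peaked on this axis.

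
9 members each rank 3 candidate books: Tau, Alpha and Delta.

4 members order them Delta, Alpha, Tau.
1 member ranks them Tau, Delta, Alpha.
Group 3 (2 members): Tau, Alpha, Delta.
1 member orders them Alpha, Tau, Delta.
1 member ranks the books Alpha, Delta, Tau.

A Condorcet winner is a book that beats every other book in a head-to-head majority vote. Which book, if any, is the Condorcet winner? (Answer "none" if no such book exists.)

Head-to-head results (9 members):
Tau vs Alpha: Alpha wins 6–3.
Tau vs Delta: Delta, 5–4.
Alpha vs Delta: Delta wins 5–4.
Delta wins every pairwise contest, so Delta is the Condorcet winner.

Delta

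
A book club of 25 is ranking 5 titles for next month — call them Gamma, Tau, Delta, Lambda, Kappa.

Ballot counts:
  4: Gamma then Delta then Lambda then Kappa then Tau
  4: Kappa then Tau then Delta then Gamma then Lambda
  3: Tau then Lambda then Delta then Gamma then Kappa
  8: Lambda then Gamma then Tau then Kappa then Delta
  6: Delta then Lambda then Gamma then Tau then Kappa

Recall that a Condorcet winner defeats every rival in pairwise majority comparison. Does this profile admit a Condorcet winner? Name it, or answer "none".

none

Pairwise majorities:
Gamma vs Tau: Gamma preferred on 4+8+6 = 18 ballots; Gamma wins 18–7.
Gamma vs Delta: Gamma is ranked higher on 4+8 = 12 ballots, Delta on 13. Delta wins 13–12.
Gamma vs Lambda: Gamma is ranked higher on 4+4 = 8 ballots, Lambda on 17. Lambda wins 17–8.
Gamma vs Kappa: Gamma is ranked higher on 4+3+8+6 = 21 ballots, Kappa on 4. Gamma wins 21–4.
Tau vs Delta: 15 to 10, Tau.
Tau vs Lambda: Tau preferred on 4+3 = 7 ballots; Lambda wins 18–7.
Tau vs Kappa: Tau preferred on 3+8+6 = 17 ballots; Tau wins 17–8.
Delta vs Lambda: Delta is ranked higher on 4+4+6 = 14 ballots, Lambda on 11. Delta wins 14–11.
Delta vs Kappa: 4+3+6 = 13 for Delta, 12 for Kappa — Delta by 13–12.
Lambda vs Kappa: Lambda is ranked higher on 4+3+8+6 = 21 ballots, Kappa on 4. Lambda wins 21–4.
No book is unbeaten: Gamma loses to Delta; Tau loses to Gamma; Delta loses to Tau; Lambda loses to Delta; Kappa loses to Gamma. In particular Gamma > Tau > Delta > Gamma is a majority cycle — no Condorcet winner exists.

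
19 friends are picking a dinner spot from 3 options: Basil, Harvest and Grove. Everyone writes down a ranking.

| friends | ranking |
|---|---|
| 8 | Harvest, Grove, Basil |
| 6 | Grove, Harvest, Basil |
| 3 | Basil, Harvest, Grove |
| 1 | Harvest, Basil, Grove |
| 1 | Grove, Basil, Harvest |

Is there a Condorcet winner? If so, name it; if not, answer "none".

Harvest

Head-to-head results (19 friends):
Basil vs Harvest: Harvest wins 15–4.
Basil vs Grove: 3+1 = 4 for Basil, 15 for Grove — Grove by 15–4.
Harvest vs Grove: Harvest wins 12–7.
Harvest wins every pairwise contest, so Harvest is the Condorcet winner.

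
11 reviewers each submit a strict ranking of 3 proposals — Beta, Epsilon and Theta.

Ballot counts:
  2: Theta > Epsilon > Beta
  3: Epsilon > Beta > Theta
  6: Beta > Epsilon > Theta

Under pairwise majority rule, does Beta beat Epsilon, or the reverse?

Ballots ranking Beta above Epsilon: 6.
Ballots ranking Epsilon above Beta: 11 − 6 = 5.
Beta wins the head-to-head 6–5.

Beta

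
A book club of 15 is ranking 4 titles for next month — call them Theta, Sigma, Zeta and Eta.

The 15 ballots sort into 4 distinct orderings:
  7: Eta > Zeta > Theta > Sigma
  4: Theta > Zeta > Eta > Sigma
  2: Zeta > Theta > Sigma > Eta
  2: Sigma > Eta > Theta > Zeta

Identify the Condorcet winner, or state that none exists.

Pairwise majorities:
Theta vs Sigma: Theta preferred on 7+4+2 = 13 ballots; Theta wins 13–2.
Theta vs Zeta: Theta is ranked higher on 4+2 = 6 ballots, Zeta on 9. Zeta wins 9–6.
Theta vs Eta: Theta is ranked higher on 4+2 = 6 ballots, Eta on 9. Eta wins 9–6.
Sigma vs Zeta: Sigma is ranked higher on 2 ballots, Zeta on 13. Zeta wins 13–2.
Sigma vs Eta: 4 to 11, Eta.
Zeta vs Eta: Zeta preferred on 4+2 = 6 ballots; Eta wins 9–6.
Eta beats each of Theta, Sigma, Zeta — Eta is the Condorcet winner.

Eta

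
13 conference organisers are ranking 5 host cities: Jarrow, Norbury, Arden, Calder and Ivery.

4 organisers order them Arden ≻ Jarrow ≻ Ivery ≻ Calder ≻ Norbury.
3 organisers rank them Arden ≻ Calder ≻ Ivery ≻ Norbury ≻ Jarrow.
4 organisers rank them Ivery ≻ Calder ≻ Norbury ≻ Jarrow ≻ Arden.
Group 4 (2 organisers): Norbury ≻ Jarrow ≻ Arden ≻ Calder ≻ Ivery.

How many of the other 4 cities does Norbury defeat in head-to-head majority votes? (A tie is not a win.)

1

Norbury against each rival (13 organisers):
Norbury vs Jarrow: Norbury is ranked higher on 3+4+2 = 9 ballots, Jarrow on 4. Norbury wins 9–4.
Norbury vs Arden: Arden, 7–6.
Norbury vs Calder: Calder, 11–2.
Norbury vs Ivery: Ivery, 11–2.
Norbury beats Jarrow; loses to Arden, Calder, Ivery — 1 pairwise win.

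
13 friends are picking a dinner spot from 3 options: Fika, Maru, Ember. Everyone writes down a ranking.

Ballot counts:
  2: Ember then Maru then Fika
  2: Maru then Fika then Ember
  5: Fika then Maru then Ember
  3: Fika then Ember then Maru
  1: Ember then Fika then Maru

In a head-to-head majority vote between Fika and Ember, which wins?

Ballots ranking Fika above Ember: 2 + 5 + 3 = 10.
Ballots ranking Ember above Fika: 13 − 10 = 3.
Fika wins the head-to-head 10–3.

Fika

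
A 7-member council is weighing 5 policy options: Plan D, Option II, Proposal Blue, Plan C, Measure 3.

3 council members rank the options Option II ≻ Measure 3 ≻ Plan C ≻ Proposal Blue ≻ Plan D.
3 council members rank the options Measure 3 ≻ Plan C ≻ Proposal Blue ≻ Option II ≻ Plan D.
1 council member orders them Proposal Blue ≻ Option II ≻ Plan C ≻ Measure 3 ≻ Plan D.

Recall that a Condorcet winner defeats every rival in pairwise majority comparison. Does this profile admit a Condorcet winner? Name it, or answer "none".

Head-to-head results (7 council members):
Plan D vs Option II: Plan D is ranked higher on 0 ballots, Option II on 7. Option II wins 7–0.
Plan D vs Proposal Blue: Plan D preferred on 0 ballots; Proposal Blue wins 7–0.
Plan D vs Plan C: Plan D preferred on 0 ballots; Plan C wins 7–0.
Plan D vs Measure 3: Measure 3, 7–0.
Option II vs Proposal Blue: Proposal Blue wins 4–3.
Option II vs Plan C: 4 to 3, Option II.
Option II vs Measure 3: 3+1 = 4 for Option II, 3 for Measure 3 — Option II by 4–3.
Proposal Blue vs Plan C: Proposal Blue preferred on 1 ballot; Plan C wins 6–1.
Proposal Blue vs Measure 3: Measure 3, 6–1.
Plan C–Measure 3: Measure 3 6–1.
Each option drops at least one matchup (Plan D loses to Option II; Option II loses to Proposal Blue; Proposal Blue loses to Plan C; Plan C loses to Option II; Measure 3 loses to Option II); the cycle Option II > Plan C > Proposal Blue > Option II rules out a Condorcet winner.

none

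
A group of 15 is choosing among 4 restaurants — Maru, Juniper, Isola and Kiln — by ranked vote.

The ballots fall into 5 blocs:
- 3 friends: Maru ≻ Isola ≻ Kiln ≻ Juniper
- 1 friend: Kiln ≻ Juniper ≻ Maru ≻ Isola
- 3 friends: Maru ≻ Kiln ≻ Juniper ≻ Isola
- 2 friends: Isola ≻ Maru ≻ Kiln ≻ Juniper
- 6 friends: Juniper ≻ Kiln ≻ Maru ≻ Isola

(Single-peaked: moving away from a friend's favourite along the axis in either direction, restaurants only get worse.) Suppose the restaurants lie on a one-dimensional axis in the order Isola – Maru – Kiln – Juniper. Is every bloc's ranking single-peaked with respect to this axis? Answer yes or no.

yes

Axis positions: Isola=1, Maru=2, Kiln=3, Juniper=4.
Bloc 1 (peak Maru at position 2): ranking walks positions 2-1-3-4, expanding outward from the peak — single-peaked.
Bloc 2 (peak Kiln at position 3): ranking walks positions 3-4-2-1, expanding outward from the peak — single-peaked.
Bloc 3 (peak Maru at position 2): ranking walks positions 2-3-4-1, expanding outward from the peak — single-peaked.
Bloc 4 (peak Isola at position 1): ranking walks positions 1-2-3-4, expanding outward from the peak — single-peaked.
Bloc 5 (peak Juniper at position 4): ranking walks positions 4-3-2-1, expanding outward from the peak — single-peaked.
Every ranking is single-peaked on this axis.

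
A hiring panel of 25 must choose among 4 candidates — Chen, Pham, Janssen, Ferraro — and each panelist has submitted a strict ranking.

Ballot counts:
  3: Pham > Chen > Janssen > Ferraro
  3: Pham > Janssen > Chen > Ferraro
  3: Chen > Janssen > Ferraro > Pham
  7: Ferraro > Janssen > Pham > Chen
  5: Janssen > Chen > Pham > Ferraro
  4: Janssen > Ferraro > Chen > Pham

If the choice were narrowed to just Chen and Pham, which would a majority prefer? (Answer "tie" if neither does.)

Ballots ranking Chen above Pham: 3 + 5 + 4 = 12.
Ballots ranking Pham above Chen: 25 − 12 = 13.
Pham wins the head-to-head 13–12.

Pham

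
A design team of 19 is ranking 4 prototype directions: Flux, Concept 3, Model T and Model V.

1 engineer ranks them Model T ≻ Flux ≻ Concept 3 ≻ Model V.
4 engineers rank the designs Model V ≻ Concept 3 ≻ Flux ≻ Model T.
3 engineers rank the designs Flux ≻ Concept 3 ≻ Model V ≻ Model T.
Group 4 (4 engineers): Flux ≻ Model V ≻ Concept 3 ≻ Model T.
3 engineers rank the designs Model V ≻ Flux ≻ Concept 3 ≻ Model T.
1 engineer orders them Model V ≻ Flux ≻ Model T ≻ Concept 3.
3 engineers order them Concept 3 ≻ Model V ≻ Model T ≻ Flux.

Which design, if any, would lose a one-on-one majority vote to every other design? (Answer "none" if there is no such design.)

Model T

Pairwise majorities:
Flux–Concept 3: Flux 12–7.
Flux vs Model T: 15 to 4, Flux.
Flux vs Model V: 1+3+4 = 8 for Flux, 11 for Model V — Model V by 11–8.
Concept 3–Model T: Concept 3 17–2.
Concept 3 vs Model V: Concept 3 preferred on 1+3+3 = 7 ballots; Model V wins 12–7.
Model T vs Model V: Model T is ranked higher on 1 ballot, Model V on 18. Model V wins 18–1.
Model T is beaten in every head-to-head and is the Condorcet loser.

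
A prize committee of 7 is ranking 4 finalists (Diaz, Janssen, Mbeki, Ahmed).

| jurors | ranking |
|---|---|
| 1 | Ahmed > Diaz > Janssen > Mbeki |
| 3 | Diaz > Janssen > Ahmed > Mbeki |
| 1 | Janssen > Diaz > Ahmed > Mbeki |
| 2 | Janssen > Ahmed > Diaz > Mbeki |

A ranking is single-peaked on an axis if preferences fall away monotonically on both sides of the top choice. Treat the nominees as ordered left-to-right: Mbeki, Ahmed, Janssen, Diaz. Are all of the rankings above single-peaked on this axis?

Axis positions: Mbeki=1, Ahmed=2, Janssen=3, Diaz=4.
Cluster 1: ranking walks positions 2-4-3-1; Diaz is ranked above Janssen even though Janssen lies between Diaz and the peak Ahmed on the axis — preferences dip and rise again. Not single-peaked.
Cluster 2 (peak Diaz at position 4): ranking walks positions 4-3-2-1, expanding outward from the peak — single-peaked.
Cluster 3 (peak Janssen at position 3): ranking walks positions 3-4-2-1, expanding outward from the peak — single-peaked.
Cluster 4 (peak Janssen at position 3): ranking walks positions 3-2-4-1, expanding outward from the peak — single-peaked.
Cluster 1 violates single-peakedness, so the profile is not single-peaked on this axis.

no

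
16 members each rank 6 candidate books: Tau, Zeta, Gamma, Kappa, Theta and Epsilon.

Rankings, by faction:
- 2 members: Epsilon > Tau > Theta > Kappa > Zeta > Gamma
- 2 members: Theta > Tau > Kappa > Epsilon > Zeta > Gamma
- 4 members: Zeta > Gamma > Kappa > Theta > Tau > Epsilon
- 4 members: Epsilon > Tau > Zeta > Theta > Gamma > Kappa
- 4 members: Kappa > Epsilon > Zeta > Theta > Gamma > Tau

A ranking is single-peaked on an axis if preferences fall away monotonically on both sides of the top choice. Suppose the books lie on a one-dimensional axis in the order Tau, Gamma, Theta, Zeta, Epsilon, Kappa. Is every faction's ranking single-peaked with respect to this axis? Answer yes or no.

no

Axis positions: Tau=1, Gamma=2, Theta=3, Zeta=4, Epsilon=5, Kappa=6.
Faction 1: ranking walks positions 5-1-3-6-4-2; Tau is ranked above Zeta even though Zeta lies between Tau and the peak Epsilon on the axis — preferences dip and rise again. Not single-peaked.
Faction 2: ranking walks positions 3-1-6-5-4-2; Tau is ranked above Gamma even though Gamma lies between Tau and the peak Theta on the axis — preferences dip and rise again. Not single-peaked.
Faction 3: ranking walks positions 4-2-6-3-1-5; Gamma is ranked above Theta even though Theta lies between Gamma and the peak Zeta on the axis — preferences dip and rise again. Not single-peaked.
Faction 4: ranking walks positions 5-1-4-3-2-6; Tau is ranked above Zeta even though Zeta lies between Tau and the peak Epsilon on the axis — preferences dip and rise again. Not single-peaked.
Faction 5 (peak Kappa at position 6): ranking walks positions 6-5-4-3-2-1, expanding outward from the peak — single-peaked.
Faction 1 violates single-peakedness, so the profile is not single-peaked on this axis.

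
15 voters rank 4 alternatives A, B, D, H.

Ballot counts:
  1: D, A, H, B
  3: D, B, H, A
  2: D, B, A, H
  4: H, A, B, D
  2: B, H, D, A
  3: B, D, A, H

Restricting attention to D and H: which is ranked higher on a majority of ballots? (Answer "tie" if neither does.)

D

Ballots ranking D above H: 1 + 3 + 2 + 3 = 9.
Ballots ranking H above D: 15 − 9 = 6.
D wins the head-to-head 9–6.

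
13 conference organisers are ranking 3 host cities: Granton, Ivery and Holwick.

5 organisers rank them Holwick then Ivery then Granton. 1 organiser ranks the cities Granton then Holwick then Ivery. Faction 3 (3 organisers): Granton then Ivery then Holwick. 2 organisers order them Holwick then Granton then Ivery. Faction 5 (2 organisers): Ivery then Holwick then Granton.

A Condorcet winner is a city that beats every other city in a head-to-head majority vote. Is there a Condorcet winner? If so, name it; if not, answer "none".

Head-to-head results (13 organisers):
Granton vs Ivery: Granton preferred on 1+3+2 = 6 ballots; Ivery wins 7–6.
Granton vs Holwick: Granton is ranked higher on 1+3 = 4 ballots, Holwick on 9. Holwick wins 9–4.
Ivery vs Holwick: Ivery preferred on 3+2 = 5 ballots; Holwick wins 8–5.
Holwick beats each of Granton, Ivery — Holwick is the Condorcet winner.

Holwick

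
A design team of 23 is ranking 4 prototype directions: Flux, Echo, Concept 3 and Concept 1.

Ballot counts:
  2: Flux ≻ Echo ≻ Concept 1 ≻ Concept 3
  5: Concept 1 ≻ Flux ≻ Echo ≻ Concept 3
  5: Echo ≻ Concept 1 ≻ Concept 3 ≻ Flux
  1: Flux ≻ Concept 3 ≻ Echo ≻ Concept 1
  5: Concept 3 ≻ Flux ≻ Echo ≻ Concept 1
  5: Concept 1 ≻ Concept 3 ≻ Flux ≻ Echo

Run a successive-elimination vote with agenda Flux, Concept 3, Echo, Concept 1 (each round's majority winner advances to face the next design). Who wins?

Echo

Round 1: Flux vs Concept 3 — 8–15, Concept 3 advances.
Round 2: Concept 3 vs Echo — 11–12, Echo advances.
Round 3: Echo vs Concept 1 — 13–10, Echo advances.
Echo survives the agenda.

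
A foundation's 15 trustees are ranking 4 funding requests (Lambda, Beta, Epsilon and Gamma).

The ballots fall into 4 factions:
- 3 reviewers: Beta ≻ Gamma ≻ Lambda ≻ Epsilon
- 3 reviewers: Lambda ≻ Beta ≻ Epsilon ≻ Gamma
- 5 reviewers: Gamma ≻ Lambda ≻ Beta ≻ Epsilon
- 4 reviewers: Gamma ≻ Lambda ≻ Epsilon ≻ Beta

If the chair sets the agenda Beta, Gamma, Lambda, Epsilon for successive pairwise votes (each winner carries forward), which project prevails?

Round 1: Beta vs Gamma — 6–9, Gamma advances.
Round 2: Gamma vs Lambda — 12–3, Gamma advances.
Round 3: Gamma vs Epsilon — 12–3, Gamma advances.
Gamma survives the agenda.

Gamma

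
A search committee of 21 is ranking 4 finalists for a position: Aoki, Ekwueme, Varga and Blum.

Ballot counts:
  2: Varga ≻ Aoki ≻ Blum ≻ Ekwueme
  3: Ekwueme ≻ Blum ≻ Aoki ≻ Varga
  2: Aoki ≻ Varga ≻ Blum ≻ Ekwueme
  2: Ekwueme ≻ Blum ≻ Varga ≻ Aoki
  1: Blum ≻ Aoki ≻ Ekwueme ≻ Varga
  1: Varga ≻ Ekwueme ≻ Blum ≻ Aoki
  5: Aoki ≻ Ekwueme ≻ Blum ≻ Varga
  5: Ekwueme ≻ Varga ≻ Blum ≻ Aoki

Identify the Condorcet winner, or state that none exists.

Ekwueme

Pairwise majorities:
Aoki vs Ekwueme: 10 to 11, Ekwueme.
Aoki vs Varga: Aoki is ranked higher on 3+2+1+5 = 11 ballots, Varga on 10. Aoki wins 11–10.
Aoki vs Blum: 9 to 12, Blum.
Ekwueme vs Varga: Ekwueme preferred on 3+2+1+5+5 = 16 ballots; Ekwueme wins 16–5.
Ekwueme vs Blum: 16 to 5, Ekwueme.
Varga vs Blum: Varga preferred on 2+2+1+5 = 10 ballots; Blum wins 11–10.
Only Ekwueme has no losses; Ekwueme is the Condorcet winner.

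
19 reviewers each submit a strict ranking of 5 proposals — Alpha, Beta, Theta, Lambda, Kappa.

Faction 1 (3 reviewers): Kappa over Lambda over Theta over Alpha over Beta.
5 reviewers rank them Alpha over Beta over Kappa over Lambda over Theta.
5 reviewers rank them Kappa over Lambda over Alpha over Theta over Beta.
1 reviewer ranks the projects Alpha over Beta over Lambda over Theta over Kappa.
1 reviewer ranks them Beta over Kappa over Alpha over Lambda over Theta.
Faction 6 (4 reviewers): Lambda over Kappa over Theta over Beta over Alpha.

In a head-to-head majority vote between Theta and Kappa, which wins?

Ballots ranking Theta above Kappa: 1.
Ballots ranking Kappa above Theta: 19 − 1 = 18.
Kappa wins the head-to-head 18–1.

Kappa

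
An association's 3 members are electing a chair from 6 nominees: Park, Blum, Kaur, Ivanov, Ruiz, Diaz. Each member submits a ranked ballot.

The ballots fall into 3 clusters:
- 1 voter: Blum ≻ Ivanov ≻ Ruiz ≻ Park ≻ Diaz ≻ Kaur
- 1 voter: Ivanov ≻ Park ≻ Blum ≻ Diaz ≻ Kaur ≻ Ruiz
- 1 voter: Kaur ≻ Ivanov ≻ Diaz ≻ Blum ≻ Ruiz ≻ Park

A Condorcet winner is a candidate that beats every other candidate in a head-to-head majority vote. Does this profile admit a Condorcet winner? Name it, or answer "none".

Ivanov

Check each pair by majority over 3 ballots:
Park vs Blum: Blum wins 2–1.
Park vs Kaur: Park preferred on 1+1 = 2 ballots; Park wins 2–1.
Park–Ivanov: Ivanov 3–0.
Park vs Ruiz: Ruiz, 2–1.
Park vs Diaz: 2 to 1, Park.
Blum vs Kaur: Blum, 2–1.
Blum vs Ivanov: Ivanov, 2–1.
Blum–Ruiz: Blum 3–0.
Blum vs Diaz: Blum is ranked higher on 1+1 = 2 ballots, Diaz on 1. Blum wins 2–1.
Kaur vs Ivanov: 1 to 2, Ivanov.
Kaur vs Ruiz: Kaur is ranked higher on 1+1 = 2 ballots, Ruiz on 1. Kaur wins 2–1.
Kaur vs Diaz: Diaz wins 2–1.
Ivanov vs Ruiz: Ivanov wins 3–0.
Ivanov vs Diaz: 3 to 0, Ivanov.
Ruiz–Diaz: Diaz 2–1.
Only Ivanov has no losses; Ivanov is the Condorcet winner.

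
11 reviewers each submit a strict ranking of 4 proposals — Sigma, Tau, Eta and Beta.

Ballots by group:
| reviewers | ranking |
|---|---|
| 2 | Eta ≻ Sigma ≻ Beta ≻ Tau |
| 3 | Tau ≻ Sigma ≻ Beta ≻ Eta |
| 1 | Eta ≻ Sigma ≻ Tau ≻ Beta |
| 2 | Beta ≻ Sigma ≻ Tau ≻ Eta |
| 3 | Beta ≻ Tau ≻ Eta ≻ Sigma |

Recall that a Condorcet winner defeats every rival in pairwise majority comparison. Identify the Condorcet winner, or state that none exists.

Pairwise majorities:
Sigma vs Tau: Sigma is ranked higher on 2+1+2 = 5 ballots, Tau on 6. Tau wins 6–5.
Sigma vs Eta: 5 to 6, Eta.
Sigma–Beta: Sigma 6–5.
Tau vs Eta: Tau is ranked higher on 3+2+3 = 8 ballots, Eta on 3. Tau wins 8–3.
Tau vs Beta: Beta wins 7–4.
Eta vs Beta: Eta is ranked higher on 2+1 = 3 ballots, Beta on 8. Beta wins 8–3.
Every project loses at least once (Sigma loses to Tau; Tau loses to Beta; Eta loses to Tau; Beta loses to Sigma). The majority relation contains the cycle Sigma > Beta > Tau > Sigma, so there is no Condorcet winner.

none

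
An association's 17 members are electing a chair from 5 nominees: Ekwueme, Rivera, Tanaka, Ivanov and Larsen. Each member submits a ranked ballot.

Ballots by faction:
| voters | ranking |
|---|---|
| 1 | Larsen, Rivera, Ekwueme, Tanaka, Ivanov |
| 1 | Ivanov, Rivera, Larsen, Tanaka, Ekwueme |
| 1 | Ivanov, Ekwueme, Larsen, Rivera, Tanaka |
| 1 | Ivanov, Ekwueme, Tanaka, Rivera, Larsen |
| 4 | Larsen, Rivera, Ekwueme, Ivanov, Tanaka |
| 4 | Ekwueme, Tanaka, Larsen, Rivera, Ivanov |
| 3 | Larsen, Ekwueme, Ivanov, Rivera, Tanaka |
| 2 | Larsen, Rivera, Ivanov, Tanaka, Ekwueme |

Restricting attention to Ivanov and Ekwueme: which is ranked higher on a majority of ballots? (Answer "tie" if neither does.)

Ekwueme

Ballots ranking Ivanov above Ekwueme: 1 + 1 + 1 + 2 = 5.
Ballots ranking Ekwueme above Ivanov: 17 − 5 = 12.
Ekwueme wins the head-to-head 12–5.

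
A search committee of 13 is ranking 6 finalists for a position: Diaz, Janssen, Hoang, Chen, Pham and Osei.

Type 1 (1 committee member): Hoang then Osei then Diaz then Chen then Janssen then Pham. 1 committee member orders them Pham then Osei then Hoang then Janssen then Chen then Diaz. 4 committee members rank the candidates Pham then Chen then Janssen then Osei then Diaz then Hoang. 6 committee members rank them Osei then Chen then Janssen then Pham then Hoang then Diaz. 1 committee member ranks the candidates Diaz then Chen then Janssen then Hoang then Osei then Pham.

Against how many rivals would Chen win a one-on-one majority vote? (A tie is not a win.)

Chen against each rival (13 committee members):
Chen vs Diaz: 1+4+6 = 11 for Chen, 2 for Diaz — Chen by 11–2.
Chen vs Janssen: 1+4+6+1 = 12 for Chen, 1 for Janssen — Chen by 12–1.
Chen vs Hoang: Chen wins 11–2.
Chen–Pham: Chen 8–5.
Chen–Osei: Osei 8–5.
Chen beats Diaz, Janssen, Hoang, Pham; loses to Osei — 4 pairwise wins.

4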